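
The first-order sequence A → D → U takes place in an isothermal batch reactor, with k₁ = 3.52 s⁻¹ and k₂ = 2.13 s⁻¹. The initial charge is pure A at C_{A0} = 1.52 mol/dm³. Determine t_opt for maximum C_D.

The intermediate peaks when r₁ = r₂, i.e. k₁e^(−k₁t) = k₂e^(−k₂t), giving t_opt = ln(k₂/k₁)/(k₂−k₁).
= ln(2.13/3.52)/(2.13−3.52) = ln(0.6051)/-1.390 = -0.5023/-1.390 = 0.361 s.

0.361 s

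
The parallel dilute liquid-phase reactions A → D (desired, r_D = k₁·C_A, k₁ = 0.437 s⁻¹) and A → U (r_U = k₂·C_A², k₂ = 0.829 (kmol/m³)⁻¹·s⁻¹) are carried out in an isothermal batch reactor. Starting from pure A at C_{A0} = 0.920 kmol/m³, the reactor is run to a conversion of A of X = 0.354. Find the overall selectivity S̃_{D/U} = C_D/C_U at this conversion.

0.703

C_A = C_{A0}(1−X) = 0.5943 kmol/m³.
Along a PFR/batch, dC_D/dC_A = −r_D/(r_D+r_U) = −k₁/(k₁+k₂·C_A).
Integrating from C_{A0} to C_A: C_D = (0.437/0.829)·ln[(0.437+0.829·0.920)/(0.437+0.829·0.594)] = 0.5271·ln(1.200/0.9297) = 0.1344 kmol/m³.
C_U = (C_{A0}−C_A)−C_D = 0.1913 kmol/m³; S̃_{D/U} = 0.1344/0.1913 = 0.703.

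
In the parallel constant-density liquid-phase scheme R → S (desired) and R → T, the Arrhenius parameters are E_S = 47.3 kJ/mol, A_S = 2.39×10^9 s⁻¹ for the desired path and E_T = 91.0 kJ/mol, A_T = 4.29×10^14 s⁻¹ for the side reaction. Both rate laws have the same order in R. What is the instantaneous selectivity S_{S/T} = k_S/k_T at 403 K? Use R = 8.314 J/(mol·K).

Since both paths have the same order in R, the concentration cancels and S_{S/T} = k_S/k_T = (A_S/A_T)·exp[(E_T−E_S)/(RT)].
(E_T−E_S)/(RT) = (91.0−47.3)×10³/(8.314×403) = 43700/3351 = 13.04.
k_S/k_T = (2.39×10^9/4.29×10^14)·exp(13.04) = 5.571×10^-6 × 4.617×10^5 = 2.57.
Since E_S < E_T, lowering the temperature improves selectivity toward S.

2.57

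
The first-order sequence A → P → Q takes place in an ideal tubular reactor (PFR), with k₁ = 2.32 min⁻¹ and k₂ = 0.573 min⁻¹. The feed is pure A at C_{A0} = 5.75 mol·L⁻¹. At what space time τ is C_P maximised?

0.800 min

For first-order series the maximum of C_P occurs at τ_opt = ln(k₂/k₁)/(k₂−k₁).
= ln(0.573/2.32)/(0.573−2.32) = ln(0.2470)/-1.747 = -1.398/-1.747 = 0.800 min.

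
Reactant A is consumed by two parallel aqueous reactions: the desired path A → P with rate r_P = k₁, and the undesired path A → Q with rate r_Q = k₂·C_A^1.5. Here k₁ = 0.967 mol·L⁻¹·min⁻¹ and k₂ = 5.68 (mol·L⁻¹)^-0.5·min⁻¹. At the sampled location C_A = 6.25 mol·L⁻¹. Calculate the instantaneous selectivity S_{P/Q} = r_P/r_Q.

0.0109

S_{P/Q} = r_P/r_Q = (k₁)/(k₂·C_A^1.5) = (k₁/k₂)·C_A^-1.5.
= (0.967) / (5.68×6.250^1.5) = 0.9670/88.75 = 0.0109.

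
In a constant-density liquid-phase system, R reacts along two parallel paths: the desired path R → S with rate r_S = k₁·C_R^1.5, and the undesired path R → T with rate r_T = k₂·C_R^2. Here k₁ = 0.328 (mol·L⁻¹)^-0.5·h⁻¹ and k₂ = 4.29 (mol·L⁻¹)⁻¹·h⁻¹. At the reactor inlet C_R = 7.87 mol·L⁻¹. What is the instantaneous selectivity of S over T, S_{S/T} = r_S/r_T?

S_{S/T} = r_S/r_T = (k₁·C_R^1.5)/(k₂·C_R^2) = (k₁/k₂)·C_R^-0.5.
= (0.328×7.870^1.5) / (4.29×7.870^2) = 7.242/265.7 = 0.0273.
The undesired path is higher order in R, so low C_R (CSTR or dilute feed) favours S.

0.0273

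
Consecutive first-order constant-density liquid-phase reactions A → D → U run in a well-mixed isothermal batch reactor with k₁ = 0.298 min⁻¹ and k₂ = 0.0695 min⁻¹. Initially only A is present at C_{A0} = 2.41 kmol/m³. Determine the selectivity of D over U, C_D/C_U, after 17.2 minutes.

0.637

For first-order series with pure A initially, C_D(t) = k₁C_{A0}/(k₂−k₁)·(e^(−k₁t) − e^(−k₂t)).
e^(−k₁t) = e^(−0.298×17.2) = e^(−5.126) = 0.005943; e^(−k₂t) = e^(−1.195) = 0.3026.
C_D = 0.298×2.41/(0.0695−0.298) × (0.005943−0.3026) = (-3.143)×(-0.2966) = 0.9323 kmol/m³.
C_A = C_{A0}e^(−k₁t) = 0.01432 kmol/m³, so C_U = C_{A0}−C_A−C_D = 1.463 kmol/m³; C_D/C_U = 0.637.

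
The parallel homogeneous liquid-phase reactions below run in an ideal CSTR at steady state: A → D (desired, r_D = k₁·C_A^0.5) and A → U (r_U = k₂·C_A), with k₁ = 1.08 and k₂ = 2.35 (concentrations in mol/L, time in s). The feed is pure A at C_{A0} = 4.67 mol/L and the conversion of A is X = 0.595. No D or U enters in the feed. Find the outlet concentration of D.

0.696 mol/L

Exit C_A = C_{A0}(1−X) = 4.67×0.405 = 1.891 mol/L.
Rates in a CSTR are evaluated at the outlet concentration: r_D = 1.08×1.891^0.5 = 1.485, r_U = 2.35×1.891 = 4.445.
Fraction of consumed A going to D: r_D/(r_D+r_U) = 0.2505.
C_D = 0.2505·C_{A0}·X = 0.2505×4.67×0.595 = 0.696 mol/L.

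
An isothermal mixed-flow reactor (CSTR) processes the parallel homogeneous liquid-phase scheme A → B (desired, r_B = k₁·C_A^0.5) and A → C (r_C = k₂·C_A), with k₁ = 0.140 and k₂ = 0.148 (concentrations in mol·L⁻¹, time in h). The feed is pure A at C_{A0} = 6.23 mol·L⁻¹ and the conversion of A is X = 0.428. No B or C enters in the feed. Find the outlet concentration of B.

Exit C_A = C_{A0}(1−X) = 6.23×0.572 = 3.564 mol·L⁻¹.
Rates in a CSTR are evaluated at the outlet concentration: r_B = 0.140×3.564^0.5 = 0.2643, r_C = 0.148×3.564 = 0.5274.
Fraction of consumed A going to B: r_B/(r_B+r_C) = 0.3338.
C_B = 0.3338·C_{A0}·X = 0.3338×6.23×0.428 = 0.890 mol·L⁻¹.

0.890 mol·L⁻¹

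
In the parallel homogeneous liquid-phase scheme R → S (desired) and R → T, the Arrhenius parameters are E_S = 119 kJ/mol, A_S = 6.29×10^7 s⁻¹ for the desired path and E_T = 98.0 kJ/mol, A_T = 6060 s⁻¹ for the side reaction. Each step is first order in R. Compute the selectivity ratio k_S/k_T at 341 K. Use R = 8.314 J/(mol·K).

6.30

k_S/k_T = (A_S/A_T)·exp[−(E_S−E_T)/(RT)] = (A_S/A_T)·exp[(E_T−E_S)/(RT)].
(E_T−E_S)/(RT) = (98.0−119)×10³/(8.314×341) = -21000/2835 = -7.407.
k_S/k_T = (6.29×10^7/6060)·exp(-7.407) = 10380 × 6.069×10^-4 = 6.30.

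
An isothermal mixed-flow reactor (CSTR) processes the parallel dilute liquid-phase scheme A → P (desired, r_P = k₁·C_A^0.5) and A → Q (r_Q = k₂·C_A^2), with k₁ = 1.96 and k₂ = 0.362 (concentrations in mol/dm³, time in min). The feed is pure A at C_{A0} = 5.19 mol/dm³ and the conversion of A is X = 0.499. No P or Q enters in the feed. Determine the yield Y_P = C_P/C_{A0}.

Exit C_A = C_{A0}(1−X) = 5.19×0.501 = 2.600 mol/dm³.
In a CSTR the entire volume is at exit conditions, so r_P = 1.96×2.600^0.5 = 3.161 and r_Q = 0.362×2.600^2 = 2.447.
Fraction of consumed A going to P: r_P/(r_P+r_Q) = 0.5636.
C_P = 0.5636·C_{A0}·X = 0.5636×5.19×0.499 = 1.46 mol/dm³; Y_P = C_P/C_{A0} = 0.281.

0.281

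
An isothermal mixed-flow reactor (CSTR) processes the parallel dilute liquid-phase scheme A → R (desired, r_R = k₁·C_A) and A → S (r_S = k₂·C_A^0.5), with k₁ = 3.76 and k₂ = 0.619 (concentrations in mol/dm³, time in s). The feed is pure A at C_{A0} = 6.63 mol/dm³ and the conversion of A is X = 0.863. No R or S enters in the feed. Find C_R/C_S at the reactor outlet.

Exit C_A = C_{A0}(1−X) = 6.63×0.137 = 0.9083 mol/dm³.
A CSTR operates uniformly at the exit composition, giving r_R = 3.415 and r_S = 0.5899 (each k·C_A^n at C_A = 0.9083).
Overall selectivity = C_R/C_S = r_Rτ/(r_Sτ) = r_R/r_S = 5.79.

5.79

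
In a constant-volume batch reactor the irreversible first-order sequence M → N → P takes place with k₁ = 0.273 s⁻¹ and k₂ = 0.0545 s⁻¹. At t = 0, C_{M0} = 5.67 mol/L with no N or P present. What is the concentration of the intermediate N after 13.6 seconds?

For first-order series with pure M initially, C_N(t) = k₁C_{M0}/(k₂−k₁)·(e^(−k₁t) − e^(−k₂t)).
e^(−k₁t) = e^(−0.273×13.6) = e^(−3.713) = 0.02441; e^(−k₂t) = e^(−0.7412) = 0.4765.
C_N = 0.273×5.67/(0.0545−0.273) × (0.02441−0.4765) = (-7.084)×(-0.4521) = 3.203 mol/L.

3.20 mol/L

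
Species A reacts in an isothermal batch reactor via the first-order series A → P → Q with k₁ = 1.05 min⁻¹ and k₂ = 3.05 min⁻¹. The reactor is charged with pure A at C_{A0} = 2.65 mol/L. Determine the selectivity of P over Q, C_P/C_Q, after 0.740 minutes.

For first-order series with pure A initially, C_P(t) = k₁C_{A0}/(k₂−k₁)·(e^(−k₁t) − e^(−k₂t)).
e^(−k₁t) = e^(−1.05×0.740) = e^(−0.7770) = 0.4598; e^(−k₂t) = e^(−2.257) = 0.1047.
C_P = 1.05×2.65/(3.05−1.05) × (0.4598−0.1047) = 1.391×0.3551 = 0.4941 mol/L.
C_A = C_{A0}e^(−k₁t) = 1.218 mol/L, so C_Q = C_{A0}−C_A−C_P = 0.9375 mol/L; C_P/C_Q = 0.527.

0.527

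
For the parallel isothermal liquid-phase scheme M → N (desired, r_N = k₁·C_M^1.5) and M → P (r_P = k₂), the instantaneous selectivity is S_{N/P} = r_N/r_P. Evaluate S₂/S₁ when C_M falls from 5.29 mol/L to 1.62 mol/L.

0.169

S_{N/P} = (k₁/k₂)·C_M^1.5, so S₂/S₁ = (C_{M,2}/C_{M,1})^1.5.
= (1.62/5.29)^1.5 = (0.3062)^1.5 = 0.169.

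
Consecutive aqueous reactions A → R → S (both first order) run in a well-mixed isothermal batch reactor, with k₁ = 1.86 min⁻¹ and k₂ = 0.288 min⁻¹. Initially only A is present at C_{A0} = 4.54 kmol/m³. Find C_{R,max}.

Evaluating C_R at t_opt = ln(k₂/k₁)/(k₂−k₁) gives C_{R,max}/C_{A0} = (k₁/k₂)^[k₂/(k₂−k₁)].
= (1.86/0.288)^(0.288/(0.288−1.86)) = (6.458)^(-0.1832) = 0.7105.
C_{R,max} = 0.7105×4.54 = 3.23 kmol/m³.

3.23 kmol/m³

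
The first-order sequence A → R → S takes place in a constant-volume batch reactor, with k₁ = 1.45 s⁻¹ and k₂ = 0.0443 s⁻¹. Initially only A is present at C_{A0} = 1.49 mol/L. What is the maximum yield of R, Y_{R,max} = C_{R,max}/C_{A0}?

0.896

At the optimum, C_{R,max}/C_{A0} = (k₁/k₂)^[k₂/(k₂−k₁)].
= (1.45/0.0443)^(0.0443/(0.0443−1.45)) = (32.73)^(-0.03151) = 0.8959.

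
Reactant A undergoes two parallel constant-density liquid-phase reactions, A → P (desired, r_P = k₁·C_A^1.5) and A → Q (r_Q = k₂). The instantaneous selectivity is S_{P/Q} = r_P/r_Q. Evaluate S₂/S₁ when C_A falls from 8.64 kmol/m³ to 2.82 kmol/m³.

0.186

S_{P/Q} = (k₁/k₂)·C_A^1.5, so S₂/S₁ = (C_{A,2}/C_{A,1})^1.5.
= (2.82/8.64)^1.5 = (0.3264)^1.5 = 0.186.
Selectivity toward P falls as C_A falls — high-concentration operation is favoured.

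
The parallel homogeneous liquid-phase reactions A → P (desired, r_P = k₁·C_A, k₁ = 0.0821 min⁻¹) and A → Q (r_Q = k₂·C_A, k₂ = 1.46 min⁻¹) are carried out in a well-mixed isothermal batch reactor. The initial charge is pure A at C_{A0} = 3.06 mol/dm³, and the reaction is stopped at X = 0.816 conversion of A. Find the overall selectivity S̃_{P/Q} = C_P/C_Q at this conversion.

C_A = C_{A0}(1−X) = 0.5630 mol/dm³.
Both paths are first order in A, so the instantaneous fraction to P is constant: dC_P/d(−C_A) = k₁/(k₁+k₂) = 0.05324.
C_P = 0.05324·(C_{A0}−C_A) = 0.05324×2.497 = 0.133 mol/dm³.
C_Q = (C_{A0}−C_A)−C_P = 2.364 mol/dm³; S̃_{P/Q} = 0.1329/2.364 = 0.0562.

0.0562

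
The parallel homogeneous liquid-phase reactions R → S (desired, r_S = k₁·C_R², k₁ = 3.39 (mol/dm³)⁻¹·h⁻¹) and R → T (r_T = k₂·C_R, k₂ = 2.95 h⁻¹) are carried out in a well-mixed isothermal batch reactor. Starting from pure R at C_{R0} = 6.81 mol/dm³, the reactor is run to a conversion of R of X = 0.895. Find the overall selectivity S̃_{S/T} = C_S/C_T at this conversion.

3.44

C_R = C_{R0}(1−X) = 0.7150 mol/dm³.
Along a PFR/batch, dC_T/dC_R = −r_T/(r_S+r_T) = −k₂/(k₂+k₁·C_R).
Integrating from C_{R0} to C_R: C_T = (2.95/3.39)·ln[(2.95+3.39·6.81)/(2.95+3.39·0.715)] = 0.8702·ln(26.04/5.374) = 1.373 mol/dm³.
Then C_S = (C_{R0}−C_R) − C_T = 6.095 − 1.373 = 4.722 mol/dm³.
S̃_{S/T} = C_S/C_T = 4.722/1.373 = 3.44.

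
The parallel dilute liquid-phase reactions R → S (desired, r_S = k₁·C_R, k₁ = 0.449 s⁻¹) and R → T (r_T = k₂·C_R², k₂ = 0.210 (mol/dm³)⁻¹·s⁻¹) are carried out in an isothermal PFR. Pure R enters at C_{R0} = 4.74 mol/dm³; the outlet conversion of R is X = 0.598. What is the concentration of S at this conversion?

1.14 mol/dm³

C_R = C_{R0}(1−X) = 1.905 mol/dm³.
Along a PFR/batch, dC_S/dC_R = −r_S/(r_S+r_T) = −k₁/(k₁+k₂·C_R).
Integrating from C_{R0} to C_R: C_S = (0.449/0.210)·ln[(0.449+0.210·4.74)/(0.449+0.210·1.91)] = 2.138·ln(1.444/0.8492) = 1.136 mol/dm³.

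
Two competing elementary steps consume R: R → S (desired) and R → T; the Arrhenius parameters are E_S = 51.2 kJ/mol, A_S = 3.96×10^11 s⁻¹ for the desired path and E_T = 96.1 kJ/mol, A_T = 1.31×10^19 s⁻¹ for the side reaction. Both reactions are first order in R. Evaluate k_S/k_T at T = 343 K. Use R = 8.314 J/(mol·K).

k_S/k_T = (A_S/A_T)·exp[−(E_S−E_T)/(RT)] = (A_S/A_T)·exp[(E_T−E_S)/(RT)].
(E_T−E_S)/(RT) = (96.1−51.2)×10³/(8.314×343) = 44900/2852 = 15.74.
k_S/k_T = (3.96×10^11/1.31×10^19)·exp(15.74) = 3.023×10^-8 × 6.886×10^6 = 0.208.
Since E_S < E_T, lowering the temperature improves selectivity toward S.

0.208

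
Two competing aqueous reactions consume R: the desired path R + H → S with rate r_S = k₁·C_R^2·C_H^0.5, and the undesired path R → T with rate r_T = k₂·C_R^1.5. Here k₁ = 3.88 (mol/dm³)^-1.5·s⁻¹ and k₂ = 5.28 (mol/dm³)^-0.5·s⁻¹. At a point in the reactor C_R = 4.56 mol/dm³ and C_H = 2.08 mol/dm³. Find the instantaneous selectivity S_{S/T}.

S_{S/T} = r_S/r_T = (k₁·C_R^2·C_H^0.5)/(k₂·C_R^1.5) = (k₁/k₂)·C_R^0.5·C_H^0.5.
= (3.88×4.560^2×2.080^0.5) / (5.28×4.560^1.5) = 116.4/51.41 = 2.26.
Since the desired path is higher order in R, keeping C_R high (PFR or concentrated feed) favours S.

2.26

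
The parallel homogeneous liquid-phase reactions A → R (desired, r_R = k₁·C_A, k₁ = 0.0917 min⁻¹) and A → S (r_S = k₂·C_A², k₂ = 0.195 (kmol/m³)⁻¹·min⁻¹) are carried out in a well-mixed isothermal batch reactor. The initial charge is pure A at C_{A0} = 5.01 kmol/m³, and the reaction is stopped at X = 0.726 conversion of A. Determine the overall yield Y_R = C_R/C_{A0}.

0.102

C_A = C_{A0}(1−X) = 1.373 kmol/m³.
Along a PFR/batch, dC_R/dC_A = −r_R/(r_R+r_S) = −k₁/(k₁+k₂·C_A).
Integrating from C_{A0} to C_A: C_R = (0.0917/0.195)·ln[(0.0917+0.195·5.01)/(0.0917+0.195·1.37)] = 0.4703·ln(1.069/0.3594) = 0.5125 kmol/m³.
Y_R = C_R/C_{A0} = 0.5125/5.01 = 0.102.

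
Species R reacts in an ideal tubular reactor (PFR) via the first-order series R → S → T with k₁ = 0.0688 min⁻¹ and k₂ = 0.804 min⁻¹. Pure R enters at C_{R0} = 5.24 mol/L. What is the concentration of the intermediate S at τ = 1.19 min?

0.263 mol/L

Solving the coupled first-order balances gives C_S(τ) = [k₁/(k₂−k₁)]·C_{R0}·(e^(−k₁τ) − e^(−k₂τ)).
e^(−k₁τ) = e^(−0.0688×1.19) = e^(−0.08187) = 0.9214; e^(−k₂τ) = e^(−0.9568) = 0.3841.
C_S = 0.0688×5.24/(0.804−0.0688) × (0.9214−0.3841) = 0.4904×0.5373 = 0.2634 mol/L.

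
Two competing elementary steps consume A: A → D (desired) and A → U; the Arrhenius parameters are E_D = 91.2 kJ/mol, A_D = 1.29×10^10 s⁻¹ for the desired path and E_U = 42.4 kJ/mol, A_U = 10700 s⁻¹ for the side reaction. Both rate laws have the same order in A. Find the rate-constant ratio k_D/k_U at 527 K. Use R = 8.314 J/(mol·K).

Since both paths have the same order in A, the concentration cancels and S_{D/U} = k_D/k_U = (A_D/A_U)·exp[(E_U−E_D)/(RT)].
(E_U−E_D)/(RT) = (42.4−91.2)×10³/(8.314×527) = -48800/4381 = -11.14.
k_D/k_U = (1.29×10^10/10700)·exp(-11.14) = 1.206×10^6 × 1.455×10^-5 = 17.5.
Since E_D > E_U, raising the temperature improves selectivity toward D.

17.5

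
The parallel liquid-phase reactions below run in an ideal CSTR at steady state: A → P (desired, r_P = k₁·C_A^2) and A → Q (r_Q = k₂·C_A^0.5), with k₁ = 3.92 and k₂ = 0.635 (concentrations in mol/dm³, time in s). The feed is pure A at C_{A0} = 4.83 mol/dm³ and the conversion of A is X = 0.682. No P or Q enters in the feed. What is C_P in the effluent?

Exit C_A = C_{A0}(1−X) = 4.83×0.318 = 1.536 mol/dm³.
A CSTR operates uniformly at the exit composition, giving r_P = 9.248 and r_Q = 0.7870 (each k·C_A^n at C_A = 1.536).
Fraction of consumed A going to P: r_P/(r_P+r_Q) = 0.9216.
C_P = 0.9216·C_{A0}·X = 0.9216×4.83×0.682 = 3.04 mol/dm³.

3.04 mol/dm³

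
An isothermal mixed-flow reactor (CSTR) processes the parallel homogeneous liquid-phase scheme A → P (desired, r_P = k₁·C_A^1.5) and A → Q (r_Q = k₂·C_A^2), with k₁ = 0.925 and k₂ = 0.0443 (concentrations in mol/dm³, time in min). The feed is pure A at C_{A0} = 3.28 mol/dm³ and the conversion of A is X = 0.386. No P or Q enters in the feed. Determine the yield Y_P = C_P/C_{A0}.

Exit C_A = C_{A0}(1−X) = 3.28×0.614 = 2.014 mol/dm³.
Rates in a CSTR are evaluated at the outlet concentration: r_P = 0.925×2.014^1.5 = 2.644, r_Q = 0.0443×2.014^2 = 0.1797.
Fraction of consumed A going to P: r_P/(r_P+r_Q) = 0.9364.
C_P = 0.9364·C_{A0}·X = 0.9364×3.28×0.386 = 1.19 mol/dm³; Y_P = C_P/C_{A0} = 0.361.

0.361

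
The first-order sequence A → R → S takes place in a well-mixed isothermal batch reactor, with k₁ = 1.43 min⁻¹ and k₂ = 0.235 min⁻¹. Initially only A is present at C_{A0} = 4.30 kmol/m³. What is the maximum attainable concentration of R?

At the optimum, C_{R,max}/C_{A0} = (k₁/k₂)^[k₂/(k₂−k₁)].
= (1.43/0.235)^(0.235/(0.235−1.43)) = (6.085)^(-0.1967) = 0.7011.
C_{R,max} = 0.7011×4.30 = 3.01 kmol/m³.

3.01 kmol/m³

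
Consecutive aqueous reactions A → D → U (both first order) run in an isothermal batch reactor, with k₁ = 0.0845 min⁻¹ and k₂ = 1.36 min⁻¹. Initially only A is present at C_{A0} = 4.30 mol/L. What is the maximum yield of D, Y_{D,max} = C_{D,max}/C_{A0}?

At the optimum, C_{D,max}/C_{A0} = (k₁/k₂)^[k₂/(k₂−k₁)].
= (0.0845/1.36)^(1.36/(1.36−0.0845)) = (0.06213)^(1.066) = 0.05169.

0.0517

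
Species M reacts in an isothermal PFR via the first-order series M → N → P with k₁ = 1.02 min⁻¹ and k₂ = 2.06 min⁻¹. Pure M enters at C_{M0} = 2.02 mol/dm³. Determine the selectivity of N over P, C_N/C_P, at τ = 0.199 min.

For first-order series with pure M initially, C_N(τ) = k₁C_{M0}/(k₂−k₁)·(e^(−k₁τ) − e^(−k₂τ)).
e^(−k₁τ) = e^(−1.02×0.199) = e^(−0.2030) = 0.8163; e^(−k₂τ) = e^(−0.4099) = 0.6637.
C_N = 1.02×2.02/(2.06−1.02) × (0.8163−0.6637) = 1.981×0.1526 = 0.3023 mol/dm³.
C_M = C_{M0}e^(−k₁τ) = 1.649 mol/dm³, so C_P = C_{M0}−C_M−C_N = 0.06875 mol/dm³; C_N/C_P = 4.40.

4.40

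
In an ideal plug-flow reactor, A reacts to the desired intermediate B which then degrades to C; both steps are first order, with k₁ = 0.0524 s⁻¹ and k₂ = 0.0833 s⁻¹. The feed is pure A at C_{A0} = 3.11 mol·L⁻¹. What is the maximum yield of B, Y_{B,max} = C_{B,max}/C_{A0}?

Evaluating C_B at τ_opt = ln(k₂/k₁)/(k₂−k₁) gives C_{B,max}/C_{A0} = (k₁/k₂)^[k₂/(k₂−k₁)].
= (0.0524/0.0833)^(0.0833/(0.0833−0.0524)) = (0.6291)^(2.696) = 0.2866.

0.287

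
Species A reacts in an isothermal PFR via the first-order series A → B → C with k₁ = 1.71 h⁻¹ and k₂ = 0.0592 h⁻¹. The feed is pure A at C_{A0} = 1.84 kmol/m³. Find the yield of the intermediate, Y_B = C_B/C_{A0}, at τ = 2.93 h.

0.864

Solving the coupled first-order balances gives C_B(τ) = [k₁/(k₂−k₁)]·C_{A0}·(e^(−k₁τ) − e^(−k₂τ)).
e^(−k₁τ) = e^(−1.71×2.93) = e^(−5.010) = 0.006669; e^(−k₂τ) = e^(−0.1735) = 0.8408.
C_B = 1.71×1.84/(0.0592−1.71) × (0.006669−0.8408) = (-1.906)×(-0.8341) = 1.590 kmol/m³.
Y_B = C_B/C_{A0} = 1.590/1.84 = 0.864.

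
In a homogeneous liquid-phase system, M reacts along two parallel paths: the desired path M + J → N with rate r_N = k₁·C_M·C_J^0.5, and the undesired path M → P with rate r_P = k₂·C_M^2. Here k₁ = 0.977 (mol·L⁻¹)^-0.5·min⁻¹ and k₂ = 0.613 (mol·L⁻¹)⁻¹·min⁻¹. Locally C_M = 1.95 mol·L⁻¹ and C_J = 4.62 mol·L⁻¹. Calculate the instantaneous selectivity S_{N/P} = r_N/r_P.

1.76

S_{N/P} = r_N/r_P = (k₁·C_M·C_J^0.5)/(k₂·C_M^2) = (k₁/k₂)·C_M⁻¹·C_J^0.5.
= (0.977×1.950×4.620^0.5) / (0.613×1.950^2) = 4.095/2.331 = 1.76.
The undesired path is higher order in M, so low C_M (CSTR or dilute feed) favours N.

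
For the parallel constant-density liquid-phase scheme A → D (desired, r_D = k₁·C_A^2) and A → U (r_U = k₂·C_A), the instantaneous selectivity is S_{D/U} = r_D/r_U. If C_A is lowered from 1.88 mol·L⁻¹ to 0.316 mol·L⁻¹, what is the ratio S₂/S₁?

S_{D/U} = (k₁/k₂)·C_A, so S₂/S₁ = (C_{A,2}/C_{A,1}).
= 0.316/1.88 = 0.168.

0.168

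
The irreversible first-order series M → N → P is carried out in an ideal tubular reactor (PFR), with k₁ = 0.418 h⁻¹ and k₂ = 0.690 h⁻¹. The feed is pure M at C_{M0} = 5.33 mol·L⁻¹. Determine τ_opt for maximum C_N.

1.84 h

Setting dC_N/dτ = 0 gives τ_opt = ln(k₂/k₁)/(k₂−k₁).
= ln(0.690/0.418)/(0.690−0.418) = ln(1.651)/0.2720 = 0.5012/0.2720 = 1.84 h.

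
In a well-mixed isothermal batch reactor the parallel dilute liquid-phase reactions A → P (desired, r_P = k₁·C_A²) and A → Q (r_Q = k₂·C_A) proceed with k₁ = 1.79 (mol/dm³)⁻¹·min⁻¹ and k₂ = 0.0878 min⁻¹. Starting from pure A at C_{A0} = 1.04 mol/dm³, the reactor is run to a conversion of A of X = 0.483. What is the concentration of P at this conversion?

0.472 mol/dm³

C_A = C_{A0}(1−X) = 0.5377 mol/dm³.
Along a PFR/batch, dC_Q/dC_A = −r_Q/(r_P+r_Q) = −k₂/(k₂+k₁·C_A).
Integrating from C_{A0} to C_A: C_Q = (0.0878/1.79)·ln[(0.0878+1.79·1.04)/(0.0878+1.79·0.538)] = 0.04905·ln(1.949/1.050) = 0.03034 mol/dm³.
Then C_P = (C_{A0}−C_A) − C_Q = 0.5023 − 0.03034 = 0.4720 mol/dm³.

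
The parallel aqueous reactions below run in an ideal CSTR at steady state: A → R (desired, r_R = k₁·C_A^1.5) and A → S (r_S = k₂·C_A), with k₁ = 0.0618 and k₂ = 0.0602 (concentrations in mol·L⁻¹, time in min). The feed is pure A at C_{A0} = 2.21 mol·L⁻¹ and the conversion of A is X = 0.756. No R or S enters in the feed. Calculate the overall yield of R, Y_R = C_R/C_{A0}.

0.325

Exit C_A = C_{A0}(1−X) = 2.21×0.244 = 0.5392 mol·L⁻¹.
Rates in a CSTR are evaluated at the outlet concentration: r_R = 0.0618×0.5392^1.5 = 0.02447, r_S = 0.0602×0.5392 = 0.03246.
Fraction of consumed A going to R: r_R/(r_R+r_S) = 0.4298.
C_R = 0.4298·C_{A0}·X = 0.4298×2.21×0.756 = 0.718 mol·L⁻¹; Y_R = C_R/C_{A0} = 0.325.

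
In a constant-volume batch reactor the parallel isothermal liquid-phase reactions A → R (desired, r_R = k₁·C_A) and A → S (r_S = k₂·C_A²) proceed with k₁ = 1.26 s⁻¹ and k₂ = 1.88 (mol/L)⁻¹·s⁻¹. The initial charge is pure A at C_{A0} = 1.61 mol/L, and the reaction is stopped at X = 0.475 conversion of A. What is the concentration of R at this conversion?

C_A = C_{A0}(1−X) = 0.8453 mol/L.
Along a PFR/batch, dC_R/dC_A = −r_R/(r_R+r_S) = −k₁/(k₁+k₂·C_A).
Integrating from C_{A0} to C_A: C_R = (1.26/1.88)·ln[(1.26+1.88·1.61)/(1.26+1.88·0.845)] = 0.6702·ln(4.287/2.849) = 0.2738 mol/L.

0.274 mol/L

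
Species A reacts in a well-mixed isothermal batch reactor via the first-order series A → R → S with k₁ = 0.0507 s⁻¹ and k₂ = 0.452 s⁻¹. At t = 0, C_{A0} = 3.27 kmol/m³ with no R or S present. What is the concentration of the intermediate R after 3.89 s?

Solving the coupled first-order balances gives C_R(t) = [k₁/(k₂−k₁)]·C_{A0}·(e^(−k₁t) − e^(−k₂t)).
e^(−k₁t) = e^(−0.0507×3.89) = e^(−0.1972) = 0.8210; e^(−k₂t) = e^(−1.758) = 0.1723.
C_R = 0.0507×3.27/(0.452−0.0507) × (0.8210−0.1723) = 0.4131×0.6487 = 0.2680 kmol/m³.

0.268 kmol/m³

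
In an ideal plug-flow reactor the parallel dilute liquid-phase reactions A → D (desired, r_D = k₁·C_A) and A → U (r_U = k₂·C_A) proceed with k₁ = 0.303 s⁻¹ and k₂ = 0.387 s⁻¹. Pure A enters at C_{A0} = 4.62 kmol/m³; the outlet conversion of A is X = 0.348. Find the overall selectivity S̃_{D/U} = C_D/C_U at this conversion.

C_A = C_{A0}(1−X) = 3.012 kmol/m³.
Both paths are first order in A, so the instantaneous fraction to D is constant: dC_D/d(−C_A) = k₁/(k₁+k₂) = 0.4391.
C_D = 0.4391·(C_{A0}−C_A) = 0.4391×1.608 = 0.706 kmol/m³.
C_U = (C_{A0}−C_A)−C_D = 0.9017 kmol/m³; S̃_{D/U} = 0.7060/0.9017 = 0.783.

0.783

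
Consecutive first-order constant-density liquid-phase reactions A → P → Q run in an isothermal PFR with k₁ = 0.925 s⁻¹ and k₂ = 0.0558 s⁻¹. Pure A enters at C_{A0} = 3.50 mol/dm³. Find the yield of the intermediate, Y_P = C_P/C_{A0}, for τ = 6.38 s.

For first-order series with pure A initially, C_P(τ) = k₁C_{A0}/(k₂−k₁)·(e^(−k₁τ) − e^(−k₂τ)).
e^(−k₁τ) = e^(−0.925×6.38) = e^(−5.902) = 0.002735; e^(−k₂τ) = e^(−0.3560) = 0.7005.
C_P = 0.925×3.50/(0.0558−0.925) × (0.002735−0.7005) = (-3.725)×(-0.6977) = 2.599 mol/dm³.
Y_P = C_P/C_{A0} = 2.599/3.50 = 0.743.

0.743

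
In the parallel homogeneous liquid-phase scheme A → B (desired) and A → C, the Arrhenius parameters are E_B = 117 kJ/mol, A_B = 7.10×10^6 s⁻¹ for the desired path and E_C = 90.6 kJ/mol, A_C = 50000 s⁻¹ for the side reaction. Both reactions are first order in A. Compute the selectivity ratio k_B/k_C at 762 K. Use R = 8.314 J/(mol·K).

k_B/k_C = (A_B/A_C)·exp[−(E_B−E_C)/(RT)] = (A_B/A_C)·exp[(E_C−E_B)/(RT)].
(E_C−E_B)/(RT) = (90.6−117)×10³/(8.314×762) = -26400/6335 = -4.167.
k_B/k_C = (7.10×10^6/50000)·exp(-4.167) = 142.0 × 0.01550 = 2.20.

2.20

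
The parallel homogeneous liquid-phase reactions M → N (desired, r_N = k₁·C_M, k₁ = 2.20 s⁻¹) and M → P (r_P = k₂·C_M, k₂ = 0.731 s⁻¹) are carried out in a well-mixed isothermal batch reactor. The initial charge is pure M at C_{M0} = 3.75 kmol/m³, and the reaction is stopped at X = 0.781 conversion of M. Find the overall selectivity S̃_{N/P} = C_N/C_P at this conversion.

3.01

C_M = C_{M0}(1−X) = 0.8212 kmol/m³.
Both paths are first order in M, so the instantaneous fraction to N is constant: dC_N/d(−C_M) = k₁/(k₁+k₂) = 0.7506.
C_N = 0.7506·(C_{M0}−C_M) = 0.7506×2.929 = 2.20 kmol/m³.
C_P = (C_{M0}−C_M)−C_N = 0.7304 kmol/m³; S̃_{N/P} = 2.198/0.7304 = 3.01.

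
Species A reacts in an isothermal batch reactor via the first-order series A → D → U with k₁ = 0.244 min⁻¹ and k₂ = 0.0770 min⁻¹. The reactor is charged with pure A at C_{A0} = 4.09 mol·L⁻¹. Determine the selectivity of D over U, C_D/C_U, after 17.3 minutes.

Solving the coupled first-order balances gives C_D(t) = [k₁/(k₂−k₁)]·C_{A0}·(e^(−k₁t) − e^(−k₂t)).
e^(−k₁t) = e^(−0.244×17.3) = e^(−4.221) = 0.01468; e^(−k₂t) = e^(−1.332) = 0.2639.
C_D = 0.244×4.09/(0.0770−0.244) × (0.01468−0.2639) = (-5.976)×(-0.2492) = 1.489 mol·L⁻¹.
C_A = C_{A0}e^(−k₁t) = 0.06005 mol·L⁻¹, so C_U = C_{A0}−C_A−C_D = 2.541 mol·L⁻¹; C_D/C_U = 0.586.

0.586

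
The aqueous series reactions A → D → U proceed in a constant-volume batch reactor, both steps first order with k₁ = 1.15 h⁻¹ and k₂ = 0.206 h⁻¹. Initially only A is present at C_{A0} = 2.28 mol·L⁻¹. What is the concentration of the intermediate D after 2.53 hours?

1.50 mol·L⁻¹

The intermediate concentration in a first-order A→B→C sequence is C_D = k₁C_{A0}(e^(−k₁t) − e^(−k₂t))/(k₂−k₁).
e^(−k₁t) = e^(−1.15×2.53) = e^(−2.909) = 0.05450; e^(−k₂t) = e^(−0.5212) = 0.5938.
C_D = 1.15×2.28/(0.206−1.15) × (0.05450−0.5938) = (-2.778)×(-0.5393) = 1.498 mol·L⁻¹.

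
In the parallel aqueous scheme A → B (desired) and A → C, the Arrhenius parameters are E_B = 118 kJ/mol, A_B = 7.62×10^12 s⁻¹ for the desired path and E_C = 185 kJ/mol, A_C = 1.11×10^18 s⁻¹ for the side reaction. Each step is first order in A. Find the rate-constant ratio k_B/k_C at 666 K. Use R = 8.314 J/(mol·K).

k_B/k_C = (A_B/A_C)·exp[−(E_B−E_C)/(RT)] = (A_B/A_C)·exp[(E_C−E_B)/(RT)].
(E_C−E_B)/(RT) = (185−118)×10³/(8.314×666) = 67000/5537 = 12.10.
k_B/k_C = (7.62×10^12/1.11×10^18)·exp(12.10) = 6.865×10^-6 × 1.799×10^5 = 1.23.
Since E_B < E_C, lowering the temperature improves selectivity toward B.

1.23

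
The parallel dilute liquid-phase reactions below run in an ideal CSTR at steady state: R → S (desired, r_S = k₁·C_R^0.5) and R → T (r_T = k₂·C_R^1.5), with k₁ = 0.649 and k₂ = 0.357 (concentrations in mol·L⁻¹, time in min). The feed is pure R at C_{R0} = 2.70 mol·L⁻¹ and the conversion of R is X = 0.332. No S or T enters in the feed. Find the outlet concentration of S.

Exit C_R = C_{R0}(1−X) = 2.70×0.668 = 1.804 mol·L⁻¹.
A CSTR operates uniformly at the exit composition, giving r_S = 0.8716 and r_T = 0.8647 (each k·C_R^n at C_R = 1.804).
Fraction of consumed R going to S: r_S/(r_S+r_T) = 0.5020.
C_S = 0.5020·C_{R0}·X = 0.5020×2.70×0.332 = 0.450 mol·L⁻¹.

0.450 mol·L⁻¹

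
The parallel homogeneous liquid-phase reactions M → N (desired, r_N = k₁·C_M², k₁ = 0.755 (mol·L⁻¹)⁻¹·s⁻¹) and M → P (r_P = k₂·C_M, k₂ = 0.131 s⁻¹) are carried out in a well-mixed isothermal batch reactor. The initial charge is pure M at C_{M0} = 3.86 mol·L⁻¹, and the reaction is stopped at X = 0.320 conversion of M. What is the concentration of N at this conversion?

1.17 mol·L⁻¹

C_M = C_{M0}(1−X) = 2.625 mol·L⁻¹.
Along a PFR/batch, dC_P/dC_M = −r_P/(r_N+r_P) = −k₂/(k₂+k₁·C_M).
Integrating from C_{M0} to C_M: C_P = (0.131/0.755)·ln[(0.131+0.755·3.86)/(0.131+0.755·2.62)] = 0.1735·ln(3.045/2.113) = 0.06344 mol·L⁻¹.
Then C_N = (C_{M0}−C_M) − C_P = 1.235 − 0.06344 = 1.172 mol·L⁻¹.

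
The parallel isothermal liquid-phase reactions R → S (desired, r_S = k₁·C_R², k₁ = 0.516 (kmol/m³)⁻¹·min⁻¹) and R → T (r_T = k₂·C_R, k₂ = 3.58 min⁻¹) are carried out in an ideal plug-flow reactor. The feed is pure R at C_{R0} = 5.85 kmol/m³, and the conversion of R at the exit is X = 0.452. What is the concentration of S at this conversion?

1.04 kmol/m³

C_R = C_{R0}(1−X) = 3.206 kmol/m³.
Along a PFR/batch, dC_T/dC_R = −r_T/(r_S+r_T) = −k₂/(k₂+k₁·C_R).
Integrating from C_{R0} to C_R: C_T = (3.58/0.516)·ln[(3.58+0.516·5.85)/(3.58+0.516·3.21)] = 6.938·ln(6.599/5.234) = 1.607 kmol/m³.
Then C_S = (C_{R0}−C_R) − C_T = 2.644 − 1.607 = 1.037 kmol/m³.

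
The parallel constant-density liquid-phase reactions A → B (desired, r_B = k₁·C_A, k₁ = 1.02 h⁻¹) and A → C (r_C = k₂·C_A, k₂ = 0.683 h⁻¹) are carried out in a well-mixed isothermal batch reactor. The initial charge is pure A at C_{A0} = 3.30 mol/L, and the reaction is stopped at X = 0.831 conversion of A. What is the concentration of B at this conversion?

C_A = C_{A0}(1−X) = 0.5577 mol/L.
Both paths are first order in A, so the instantaneous fraction to B is constant: dC_B/d(−C_A) = k₁/(k₁+k₂) = 0.5989.
C_B = 0.5989·(C_{A0}−C_A) = 0.5989×2.742 = 1.64 mol/L.

1.64 mol/L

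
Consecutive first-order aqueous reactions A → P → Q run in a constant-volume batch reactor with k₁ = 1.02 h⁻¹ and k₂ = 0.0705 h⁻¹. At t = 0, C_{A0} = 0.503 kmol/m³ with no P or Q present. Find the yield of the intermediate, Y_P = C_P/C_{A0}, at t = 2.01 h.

0.794

For first-order series with pure A initially, C_P(t) = k₁C_{A0}/(k₂−k₁)·(e^(−k₁t) − e^(−k₂t)).
e^(−k₁t) = e^(−1.02×2.01) = e^(−2.050) = 0.1287; e^(−k₂t) = e^(−0.1417) = 0.8679.
C_P = 1.02×0.503/(0.0705−1.02) × (0.1287−0.8679) = (-0.5403)×(-0.7392) = 0.3994 kmol/m³.
Y_P = C_P/C_{A0} = 0.3994/0.503 = 0.794.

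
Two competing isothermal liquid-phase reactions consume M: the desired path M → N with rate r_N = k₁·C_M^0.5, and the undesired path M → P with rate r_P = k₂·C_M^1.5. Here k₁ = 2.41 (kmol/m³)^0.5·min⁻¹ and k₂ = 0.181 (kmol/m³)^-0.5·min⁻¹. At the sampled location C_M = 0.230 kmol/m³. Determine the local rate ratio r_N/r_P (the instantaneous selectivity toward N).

57.9

S_{N/P} = r_N/r_P = (k₁·C_M^0.5)/(k₂·C_M^1.5) = (k₁/k₂)·C_M⁻¹.
= (2.41×0.2300^0.5) / (0.181×0.2300^1.5) = 1.156/0.01997 = 57.9.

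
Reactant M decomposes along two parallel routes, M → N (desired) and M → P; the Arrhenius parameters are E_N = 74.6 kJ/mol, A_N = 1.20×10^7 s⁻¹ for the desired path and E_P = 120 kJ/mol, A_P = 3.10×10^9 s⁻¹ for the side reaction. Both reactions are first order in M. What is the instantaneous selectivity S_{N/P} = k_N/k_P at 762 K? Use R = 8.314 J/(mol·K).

5.01

With equal orders, S_{N/P} = k_N/k_P = (A_N/A_P)·exp[(E_P−E_N)/(RT)].
(E_P−E_N)/(RT) = (120−74.6)×10³/(8.314×762) = 45400/6335 = 7.166.
k_N/k_P = (1.20×10^7/3.10×10^9)·exp(7.166) = 0.003871 × 1295 = 5.01.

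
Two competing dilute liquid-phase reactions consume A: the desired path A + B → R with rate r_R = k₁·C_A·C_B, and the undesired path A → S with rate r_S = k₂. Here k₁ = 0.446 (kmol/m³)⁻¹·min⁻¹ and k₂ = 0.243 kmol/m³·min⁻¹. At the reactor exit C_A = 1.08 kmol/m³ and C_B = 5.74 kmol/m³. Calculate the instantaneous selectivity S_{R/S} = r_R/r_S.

S_{R/S} = r_R/r_S = (k₁·C_A·C_B)/(k₂) = (k₁/k₂)·C_A·C_B.
= (0.446×1.080×5.740) / (0.243) = 2.765/0.2430 = 11.4.

11.4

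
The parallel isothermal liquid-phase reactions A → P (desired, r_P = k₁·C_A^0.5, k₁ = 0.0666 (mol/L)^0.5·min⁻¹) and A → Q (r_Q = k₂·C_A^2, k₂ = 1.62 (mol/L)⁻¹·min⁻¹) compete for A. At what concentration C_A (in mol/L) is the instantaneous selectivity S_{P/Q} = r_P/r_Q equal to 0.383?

0.226 mol/L

S_{P/Q} = (k₁/k₂)·C_A^-1.5 ⇒ C_A = (S·k₂/k₁)^(1/(-1.5)).
= (0.383×1.62/0.0666)^(-0.6667) = (9.316)^(-0.6667) = 0.226 mol/L.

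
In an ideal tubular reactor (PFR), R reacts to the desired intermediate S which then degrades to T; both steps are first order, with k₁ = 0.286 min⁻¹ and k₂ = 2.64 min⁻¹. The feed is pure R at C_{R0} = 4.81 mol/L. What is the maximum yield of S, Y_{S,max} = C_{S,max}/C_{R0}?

At the optimum, C_{S,max}/C_{R0} = (k₁/k₂)^[k₂/(k₂−k₁)].
= (0.286/2.64)^(2.64/(2.64−0.286)) = (0.1083)^(1.121) = 0.08270.

0.0827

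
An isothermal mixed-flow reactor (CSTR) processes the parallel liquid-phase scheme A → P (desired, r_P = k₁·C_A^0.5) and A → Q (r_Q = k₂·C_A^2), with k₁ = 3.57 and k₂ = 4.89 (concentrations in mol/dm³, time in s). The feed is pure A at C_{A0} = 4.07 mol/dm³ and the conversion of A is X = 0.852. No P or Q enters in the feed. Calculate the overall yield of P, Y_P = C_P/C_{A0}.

Exit C_A = C_{A0}(1−X) = 4.07×0.148 = 0.6024 mol/dm³.
Rates in a CSTR are evaluated at the outlet concentration: r_P = 3.57×0.6024^0.5 = 2.771, r_Q = 4.89×0.6024^2 = 1.774.
Fraction of consumed A going to P: r_P/(r_P+r_Q) = 0.6096.
C_P = 0.6096·C_{A0}·X = 0.6096×4.07×0.852 = 2.11 mol/dm³; Y_P = C_P/C_{A0} = 0.519.

0.519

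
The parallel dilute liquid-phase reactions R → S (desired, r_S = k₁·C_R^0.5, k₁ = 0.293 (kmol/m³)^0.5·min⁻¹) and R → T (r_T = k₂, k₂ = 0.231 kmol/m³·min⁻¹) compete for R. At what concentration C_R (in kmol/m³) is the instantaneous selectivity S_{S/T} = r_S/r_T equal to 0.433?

S_{S/T} = (k₁/k₂)·C_R^0.5 ⇒ C_R = (S·k₂/k₁)^(2).
= (0.433×0.231/0.293)^(2) = (0.3414)^(2) = 0.117 kmol/m³.

0.117 kmol/m³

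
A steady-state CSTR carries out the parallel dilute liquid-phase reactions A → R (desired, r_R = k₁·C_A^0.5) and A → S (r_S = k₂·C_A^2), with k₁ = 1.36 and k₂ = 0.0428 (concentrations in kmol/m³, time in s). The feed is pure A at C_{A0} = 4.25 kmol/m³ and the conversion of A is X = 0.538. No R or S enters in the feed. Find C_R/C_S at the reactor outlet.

Exit C_A = C_{A0}(1−X) = 4.25×0.462 = 1.963 kmol/m³.
A CSTR operates uniformly at the exit composition, giving r_R = 1.906 and r_S = 0.1650 (each k·C_A^n at C_A = 1.963).
Overall selectivity = C_R/C_S = r_Rτ/(r_Sτ) = r_R/r_S = 11.5.

11.5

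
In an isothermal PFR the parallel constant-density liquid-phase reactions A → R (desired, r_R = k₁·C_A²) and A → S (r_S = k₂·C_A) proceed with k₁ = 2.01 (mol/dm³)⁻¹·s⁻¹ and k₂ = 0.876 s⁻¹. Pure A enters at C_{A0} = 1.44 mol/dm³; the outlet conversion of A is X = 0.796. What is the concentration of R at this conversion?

0.735 mol/dm³

C_A = C_{A0}(1−X) = 0.2938 mol/dm³.
Along a PFR/batch, dC_S/dC_A = −r_S/(r_R+r_S) = −k₂/(k₂+k₁·C_A).
Integrating from C_{A0} to C_A: C_S = (0.876/2.01)·ln[(0.876+2.01·1.44)/(0.876+2.01·0.294)] = 0.4358·ln(3.770/1.466) = 0.4116 mol/dm³.
Then C_R = (C_{A0}−C_A) − C_S = 1.146 − 0.4116 = 0.7347 mol/dm³.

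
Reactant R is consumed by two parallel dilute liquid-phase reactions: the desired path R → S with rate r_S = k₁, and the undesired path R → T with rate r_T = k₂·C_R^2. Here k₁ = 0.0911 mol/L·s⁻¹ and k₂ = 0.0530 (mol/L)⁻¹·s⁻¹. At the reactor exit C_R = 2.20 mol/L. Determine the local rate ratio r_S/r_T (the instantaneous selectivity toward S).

S_{S/T} = r_S/r_T = (k₁)/(k₂·C_R^2) = (k₁/k₂)·C_R^-2.
= (0.0911) / (0.0530×2.200^2) = 0.09110/0.2565 = 0.355.
The undesired path is higher order in R, so low C_R (CSTR or dilute feed) favours S.

0.355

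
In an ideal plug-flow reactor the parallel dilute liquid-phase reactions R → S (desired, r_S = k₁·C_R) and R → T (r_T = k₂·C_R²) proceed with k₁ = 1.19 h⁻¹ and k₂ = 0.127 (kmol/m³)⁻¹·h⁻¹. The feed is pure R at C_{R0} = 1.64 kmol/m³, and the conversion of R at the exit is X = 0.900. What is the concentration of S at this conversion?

C_R = C_{R0}(1−X) = 0.1640 kmol/m³.
Along a PFR/batch, dC_S/dC_R = −r_S/(r_S+r_T) = −k₁/(k₁+k₂·C_R).
Integrating from C_{R0} to C_R: C_S = (1.19/0.127)·ln[(1.19+0.127·1.64)/(1.19+0.127·0.164)] = 9.370·ln(1.398/1.211) = 1.349 kmol/m³.

1.35 kmol/m³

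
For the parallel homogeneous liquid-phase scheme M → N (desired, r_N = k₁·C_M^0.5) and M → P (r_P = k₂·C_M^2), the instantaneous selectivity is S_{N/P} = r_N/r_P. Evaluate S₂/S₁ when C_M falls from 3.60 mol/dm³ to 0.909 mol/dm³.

S_{N/P} = (k₁/k₂)·C_M^-1.5, so S₂/S₁ = (C_{M,2}/C_{M,1})^-1.5.
= (0.909/3.60)^(-1.5) = (0.2525)^(-1.5) = 7.88.

7.88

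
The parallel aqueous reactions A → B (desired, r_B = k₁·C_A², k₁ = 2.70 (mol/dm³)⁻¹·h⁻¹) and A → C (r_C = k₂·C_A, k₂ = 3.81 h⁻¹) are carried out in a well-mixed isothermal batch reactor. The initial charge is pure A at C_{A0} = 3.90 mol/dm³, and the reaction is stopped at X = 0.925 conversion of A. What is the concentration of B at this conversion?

2.00 mol/dm³

C_A = C_{A0}(1−X) = 0.2925 mol/dm³.
Along a PFR/batch, dC_C/dC_A = −r_C/(r_B+r_C) = −k₂/(k₂+k₁·C_A).
Integrating from C_{A0} to C_A: C_C = (3.81/2.70)·ln[(3.81+2.70·3.90)/(3.81+2.70·0.292)] = 1.411·ln(14.34/4.600) = 1.605 mol/dm³.
Then C_B = (C_{A0}−C_A) − C_C = 3.607 − 1.605 = 2.003 mol/dm³.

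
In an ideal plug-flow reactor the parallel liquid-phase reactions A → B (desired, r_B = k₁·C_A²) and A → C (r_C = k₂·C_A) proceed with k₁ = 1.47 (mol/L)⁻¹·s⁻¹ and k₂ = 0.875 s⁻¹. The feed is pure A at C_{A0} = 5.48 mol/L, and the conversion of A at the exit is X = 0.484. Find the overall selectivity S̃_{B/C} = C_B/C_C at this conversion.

6.77

C_A = C_{A0}(1−X) = 2.828 mol/L.
Along a PFR/batch, dC_C/dC_A = −r_C/(r_B+r_C) = −k₂/(k₂+k₁·C_A).
Integrating from C_{A0} to C_A: C_C = (0.875/1.47)·ln[(0.875+1.47·5.48)/(0.875+1.47·2.83)] = 0.5952·ln(8.931/5.032) = 0.3415 mol/L.
Then C_B = (C_{A0}−C_A) − C_C = 2.652 − 0.3415 = 2.311 mol/L.
S̃_{B/C} = C_B/C_C = 2.311/0.3415 = 6.77.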